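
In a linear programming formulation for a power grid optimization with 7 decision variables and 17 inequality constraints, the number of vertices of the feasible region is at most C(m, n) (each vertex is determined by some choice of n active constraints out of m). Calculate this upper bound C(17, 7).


Each vertex corresponds to some choice of n active constraints out of m, so the number of vertices is at most C(m, n) = m! / (n!(m-n)!).
m = 17, n = 7
Numerator: 17 * 16 * 15 * 14 * 13 * 12 * 11
Denominator: 7! = 5040
C(17, 7) = 19448


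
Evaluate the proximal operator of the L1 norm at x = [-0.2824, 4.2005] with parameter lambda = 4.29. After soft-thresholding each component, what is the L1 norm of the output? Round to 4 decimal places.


Soft-thresholding with lambda = 4.29:
prox(-0.2824) = sign(-0.2824)*max(|-0.2824| - 4.29, 0) = 0.0
prox(4.2005) = sign(4.2005)*max(|4.2005| - 4.29, 0) = 0.0
prox(x) = [0.0, 0.0]
||prox(x)||_1 = 0.0 + 0.0 = 0.0


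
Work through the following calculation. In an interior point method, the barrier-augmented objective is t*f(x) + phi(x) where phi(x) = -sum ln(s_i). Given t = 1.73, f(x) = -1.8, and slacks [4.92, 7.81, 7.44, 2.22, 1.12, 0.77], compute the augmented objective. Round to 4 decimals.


Step 1: Compute log-barrier.
ln values: [1.5933, 2.0554, 2.0069, 0.7975, 0.1133, -0.2614]
phi = -(1.5933 + 2.0554 + 2.0069 + 0.7975 + 0.1133 - 0.2614) = -6.3051
Step 2: Compute augmented objective.
t*f(x) = 1.73*-1.8 = -3.114
Total = -3.114 - 6.3051 = -9.4191


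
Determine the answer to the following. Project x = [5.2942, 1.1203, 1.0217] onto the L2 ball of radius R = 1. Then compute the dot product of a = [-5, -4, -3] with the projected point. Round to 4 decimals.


Step 1: Compute ||x|| (intermediates to 6 decimals).
||x|| = sqrt(5.2942^2 + 1.1203^2 + 1.0217^2) = 5.507041
Step 2: Project.
Since ||x|| > R, scale = R/||x|| = 1/5.507041 = 0.181586, proj(x) = scale * x
proj(x) = [0.961353, 0.203431, 0.185526]
Step 3: Dot product.
a^T * proj(x) = -5*0.961353 - 4*0.203431 - 3*0.185526 = -6.1771


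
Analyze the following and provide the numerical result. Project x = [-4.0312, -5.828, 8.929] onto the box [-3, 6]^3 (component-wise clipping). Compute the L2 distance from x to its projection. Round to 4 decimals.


Project each component onto [-3, 6].
clip(-4.0312) = -3.0, clip(-5.828) = -3.0, clip(8.929) = 6.0
Projection = [-3.0, -3.0, 6.0]
Squared diffs: [1.0634, 7.9976, 8.579]
Distance = sqrt(17.64) = 4.2


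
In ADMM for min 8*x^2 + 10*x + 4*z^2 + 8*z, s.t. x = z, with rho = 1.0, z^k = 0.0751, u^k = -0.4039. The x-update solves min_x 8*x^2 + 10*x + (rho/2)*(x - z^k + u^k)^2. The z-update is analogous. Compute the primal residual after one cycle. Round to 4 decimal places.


ADMM iteration with rho = 1.0, z^k = 0.0751, u^k = -0.4039
Step 1: x-update.
Minimize 8*x^2 + 10*x + (1.0/2)*(x - 0.0751 - 0.4039)^2
FOC: (2*8 + 1.0)*x = -10 + 1.0*(0.0751 + 0.4039)
x^{k+1} = -0.5601
Step 2: z-update.
Minimize 4*z^2 + 8*z + (1.0/2)*(-0.5601 - z - 0.4039)^2
FOC: (2*4 + 1.0)*z = -8 + 1.0*(-0.5601 - 0.4039)
z^{k+1} = -0.996
Step 3: u-update.
u^{k+1} = -0.4039 - 0.5601 + 0.996 = 0.032
Step 4: Primal residual = |-0.5601 + 0.996| = 0.4359


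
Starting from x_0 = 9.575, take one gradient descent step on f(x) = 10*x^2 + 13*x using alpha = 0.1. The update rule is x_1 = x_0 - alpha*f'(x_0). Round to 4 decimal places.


We compute the gradient at x_0 and apply the update.
f'(x) = 20*x + 13
f'(9.575) = 20*9.575 + 13 = 204.5
x_1 = 9.575 - 0.1*204.5 = -10.875


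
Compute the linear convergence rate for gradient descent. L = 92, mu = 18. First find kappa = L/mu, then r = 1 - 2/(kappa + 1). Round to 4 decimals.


Step 1: Compute the condition number.
kappa = L/mu = 92/18 = 5.1111
Step 2: Compute the convergence rate.
r = 1 - 2/(kappa + 1) = 1 - 2*mu/(L + mu) = (L - mu)/(L + mu) = 74/110 = 0.6727


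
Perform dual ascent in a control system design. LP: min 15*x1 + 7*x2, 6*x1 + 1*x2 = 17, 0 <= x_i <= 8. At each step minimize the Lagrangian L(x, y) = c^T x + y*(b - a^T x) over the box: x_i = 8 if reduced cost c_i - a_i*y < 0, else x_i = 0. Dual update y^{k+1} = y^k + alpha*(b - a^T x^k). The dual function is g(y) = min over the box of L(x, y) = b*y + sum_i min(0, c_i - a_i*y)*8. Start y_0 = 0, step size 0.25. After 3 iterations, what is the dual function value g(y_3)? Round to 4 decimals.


Dual ascent for LP: min 15*x1 + 7*x2, 6*x1 + 1*x2 = 17, 0 <= x_i <= 8
Step 1: y^k = 0.0, reduced costs: (15.0, 7.0)
  x^k = (0.0, 0.0), subgradient = b - a^T x = 17.0
  y^{k+1} = 0.0 + 0.25*17.0 = 4.25
Step 2: y^k = 4.25, reduced costs: (-10.5, 2.75)
  x^k = (8.0, 0.0), subgradient = b - a^T x = -31.0
  y^{k+1} = 4.25 + 0.25*-31.0 = -3.5
Step 3: y^k = -3.5, reduced costs: (36.0, 10.5)
  x^k = (0.0, 0.0), subgradient = b - a^T x = 17.0
  y^{k+1} = -3.5 + 0.25*17.0 = 0.75
Dual objective at y_3 = 0.75: reduced costs (10.5, 6.25), box minimizer x = (0.0, 0.0)
g(y_3) = b*y + (c1 - a1*y)*x1 + (c2 - a2*y)*x2 = 17*0.75 + 10.5*0.0 + 6.25*0.0 = 12.75 + 0.0 + 0.0 = 12.75


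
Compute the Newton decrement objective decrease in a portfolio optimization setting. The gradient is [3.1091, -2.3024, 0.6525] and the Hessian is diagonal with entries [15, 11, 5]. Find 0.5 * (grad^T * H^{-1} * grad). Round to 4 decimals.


Step 1: H is diagonal, so H^(-1) * g = [0.2073, -0.2093, 0.1305].
Step 2: g^T H^(-1) g = sum_i g_i^2 / H_ii
  = (3.1091)^2/15 + (-2.3024)^2/11 + (0.6525)^2/5
  = 0.6444 + 0.4819 + 0.0852 = 1.2115
Step 3: Objective decrease = 0.5 * g^T H^(-1) g = 0.6057


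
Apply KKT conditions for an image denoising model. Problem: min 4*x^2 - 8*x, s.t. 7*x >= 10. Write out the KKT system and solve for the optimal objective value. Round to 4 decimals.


Step 1: Try lambda = 0 (constraint inactive).
x_unc = 8/(2*4) = 1.0
Check: 7*1.0 = 7.0 < 10 -- violated!
Step 2: Constraint must be active: 7*x = 10
x* = 10/7 = 1.4286 (rounded; the exact value 10/7 is used below)
lambda = (2*4*(10/7) - 8)/7 = 0.4898
Step 3: Compute optimal value.
f(x*) = 4*(10/7)^2 - 8*(10/7) = -3.2653


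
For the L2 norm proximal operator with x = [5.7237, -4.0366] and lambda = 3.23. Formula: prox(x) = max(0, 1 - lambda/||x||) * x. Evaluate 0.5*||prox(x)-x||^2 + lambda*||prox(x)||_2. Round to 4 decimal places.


Step 1: Compute ||x||.
||x|| = 7.0039
Step 2: Compute scaling factor.
scale = max(0, 1 - 3.23/7.0039) = 0.5388
Step 3: prox(x) = [3.0841, -2.175]
||prox(x)|| = 3.7739
Step 4: Proximal objective.
0.5*||prox-x||^2 = 5.2165
lambda*||prox|| = 12.1897
Total = 17.4062


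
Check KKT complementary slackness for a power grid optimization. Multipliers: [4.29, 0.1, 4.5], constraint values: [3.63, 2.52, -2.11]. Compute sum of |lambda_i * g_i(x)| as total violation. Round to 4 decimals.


KKT complementary slackness check:
lambda_1 * g_1 = 4.29 * 3.63 = 15.5727
lambda_2 * g_2 = 0.1 * 2.52 = 0.252
lambda_3 * g_3 = 4.5 * -2.11 = -9.495
Total violation = 15.5727 + 0.252 + 9.495 = 25.3197


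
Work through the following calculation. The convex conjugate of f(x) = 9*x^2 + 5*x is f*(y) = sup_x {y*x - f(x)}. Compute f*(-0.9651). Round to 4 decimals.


f*(y) = sup_x {y*x - a*x^2 - b*x} = sup_x {(y-b)*x - a*x^2}
FOC: (y - b) - 2a*x = 0 => x* = (y - b)/(2a)
x* = (-0.9651 - 5)/(2*9) = -0.3314
f*(-0.9651) = (y-b)^2/(4a) = (-0.9651 - 5)^2/(4*9)
= 35.5824/36 = 0.9884


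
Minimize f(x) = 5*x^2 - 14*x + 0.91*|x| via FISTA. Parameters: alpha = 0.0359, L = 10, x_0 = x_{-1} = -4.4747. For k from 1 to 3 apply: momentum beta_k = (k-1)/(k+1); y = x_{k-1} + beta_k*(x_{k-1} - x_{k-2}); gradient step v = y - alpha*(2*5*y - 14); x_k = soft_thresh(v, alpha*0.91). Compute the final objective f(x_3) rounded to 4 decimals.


FISTA on f(x) = 5*x^2 - 14*x + 0.91*|x|
L = 10, alpha = 0.0359
Iteration 1: beta = 0.0, y = -4.4747 + 0.0*(-4.4747 + 4.4747) = -4.4747
  grad(y) = -58.747, v = y - alpha*grad = -2.3657
  prox(v) = soft_thresh(-2.3657, 0.0327) = -2.333
Iteration 2: beta = 0.3333, y = -2.333 + 0.3333*(-2.333 + 4.4747) = -1.6191
  grad(y) = -30.1912, v = y - alpha*grad = -0.5353
  prox(v) = soft_thresh(-0.5353, 0.0327) = -0.5026
Iteration 3: beta = 0.5, y = -0.5026 + 0.5*(-0.5026 + 2.333) = 0.4126
  grad(y) = -9.8737, v = y - alpha*grad = 0.7671
  prox(v) = soft_thresh(0.7671, 0.0327) = 0.7344
f(x_3) = 5*0.7344^2 - 14*0.7344 + 0.91*|0.7344| = -6.9167


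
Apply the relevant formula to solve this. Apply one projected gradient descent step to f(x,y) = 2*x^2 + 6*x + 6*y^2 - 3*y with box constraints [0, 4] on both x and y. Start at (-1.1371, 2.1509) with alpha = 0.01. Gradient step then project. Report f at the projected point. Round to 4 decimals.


Step 1: Compute gradient at (-1.1371, 2.1509).
grad_x = 2*2*-1.1371 + 6 = 1.4516
grad_y = 2*6*2.1509 - 3 = 22.8108
Step 2: Gradient step.
x_raw = -1.1371 - 0.01*1.4516 = -1.1516
y_raw = 2.1509 - 0.01*22.8108 = 1.9228
Step 3: Project onto [0, 4].
x_proj = clip(-1.1516) = 0.0
y_proj = clip(1.9228) = 1.9228
Step 4: Evaluate f.
f(0.0, 1.9228) = 16.4144


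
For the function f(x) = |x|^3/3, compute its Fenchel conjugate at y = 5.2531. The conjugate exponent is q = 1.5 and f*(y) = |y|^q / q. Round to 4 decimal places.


The conjugate exponent q satisfies 1/p + 1/q = 1.
p = 3, so q = 3/(3 - 1) = 1.5
|y|^q = 5.2531^1.5 = 12.0399
f*(5.2531) = 12.0399 / 1.5 = 8.0266


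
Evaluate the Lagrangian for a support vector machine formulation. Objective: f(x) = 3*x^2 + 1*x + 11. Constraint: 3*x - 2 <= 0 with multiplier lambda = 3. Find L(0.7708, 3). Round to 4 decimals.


Step 1: Evaluate f(x).
f(0.7708) = 3*0.7708^2 + 1*0.7708 + 11 = 13.5532
Step 2: Evaluate g(x).
g(0.7708) = 3*0.7708 - 2 = 0.3124
Step 3: Compute Lagrangian.
L = 13.5532 + 3*0.3124 = 14.4904


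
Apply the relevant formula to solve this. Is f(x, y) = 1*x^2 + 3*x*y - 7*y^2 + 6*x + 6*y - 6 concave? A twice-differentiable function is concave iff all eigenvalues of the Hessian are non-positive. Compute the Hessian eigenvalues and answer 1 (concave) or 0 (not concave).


The Hessian of f(x,y) = 1*x^2 + 3*x*y - 7*y^2 + 6*x + 6*y - 6 is:
H = [[2, 3], [3, -14]]
Trace = 2 - 14 = -12
Determinant = 2*-14 - (3)^2 = -37
Discriminant = (-12)^2 - 4*-37 = 292.0
Eigenvalues: lambda_1 = -14.544, lambda_2 = 2.544
The function is not concave.

0


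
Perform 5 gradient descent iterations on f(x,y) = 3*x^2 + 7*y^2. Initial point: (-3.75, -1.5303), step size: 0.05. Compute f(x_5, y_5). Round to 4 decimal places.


Gradient descent on f(x,y) = 3*x^2 + 7*y^2.
Starting point: (-3.75, -1.5303), alpha = 0.05
Step 1: grad_x = 2*3*-3.75 = -22.5, grad_y = 2*7*-1.5303 = -21.4242
  x_1 = -3.75 - 0.05*-22.5 = -2.625
  y_1 = -1.5303 - 0.05*-21.4242 = -0.4591
Step 2: grad_x = 2*3*-2.625 = -15.75, grad_y = 2*7*-0.4591 = -6.4273
  x_2 = -2.625 - 0.05*-15.75 = -1.8375
  y_2 = -0.4591 - 0.05*-6.4273 = -0.1377
Step 3: grad_x = 2*3*-1.8375 = -11.025, grad_y = 2*7*-0.1377 = -1.9282
  x_3 = -1.8375 - 0.05*-11.025 = -1.2863
  y_3 = -0.1377 - 0.05*-1.9282 = -0.0413
Step 4: grad_x = 2*3*-1.2863 = -7.7175, grad_y = 2*7*-0.0413 = -0.5785
  x_4 = -1.2863 - 0.05*-7.7175 = -0.9004
  y_4 = -0.0413 - 0.05*-0.5785 = -0.0124
Step 5: grad_x = 2*3*-0.9004 = -5.4023, grad_y = 2*7*-0.0124 = -0.1735
  x_5 = -0.9004 - 0.05*-5.4023 = -0.6303
  y_5 = -0.0124 - 0.05*-0.1735 = -0.0037
f(-0.6303, -0.0037) = 3*(-0.6303)^2 + 7*(-0.0037)^2 = 1.1918


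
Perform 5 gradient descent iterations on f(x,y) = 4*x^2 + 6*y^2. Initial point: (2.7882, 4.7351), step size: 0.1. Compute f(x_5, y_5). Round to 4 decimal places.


Gradient descent on f(x,y) = 4*x^2 + 6*y^2.
Starting point: (2.7882, 4.7351), alpha = 0.1
Step 1: grad_x = 2*4*2.7882 = 22.3056, grad_y = 2*6*4.7351 = 56.8212
  x_1 = 2.7882 - 0.1*22.3056 = 0.5576
  y_1 = 4.7351 - 0.1*56.8212 = -0.947
Step 2: grad_x = 2*4*0.5576 = 4.4611, grad_y = 2*6*-0.947 = -11.3642
  x_2 = 0.5576 - 0.1*4.4611 = 0.1115
  y_2 = -0.947 - 0.1*-11.3642 = 0.1894
Step 3: grad_x = 2*4*0.1115 = 0.8922, grad_y = 2*6*0.1894 = 2.2728
  x_3 = 0.1115 - 0.1*0.8922 = 0.0223
  y_3 = 0.1894 - 0.1*2.2728 = -0.0379
Step 4: grad_x = 2*4*0.0223 = 0.1784, grad_y = 2*6*-0.0379 = -0.4546
  x_4 = 0.0223 - 0.1*0.1784 = 0.0045
  y_4 = -0.0379 - 0.1*-0.4546 = 0.0076
Step 5: grad_x = 2*4*0.0045 = 0.0357, grad_y = 2*6*0.0076 = 0.0909
  x_5 = 0.0045 - 0.1*0.0357 = 0.0009
  y_5 = 0.0076 - 0.1*0.0909 = -0.0015
f(0.0009, -0.0015) = 4*0.0009^2 + 6*(-0.0015)^2 = 0.0


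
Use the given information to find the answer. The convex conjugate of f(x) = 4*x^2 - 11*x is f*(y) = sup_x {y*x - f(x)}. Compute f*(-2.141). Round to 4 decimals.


f*(y) = sup_x {y*x - a*x^2 - b*x} = sup_x {(y-b)*x - a*x^2}
FOC: (y - b) - 2a*x = 0 => x* = (y - b)/(2a)
x* = (-2.141 + 11)/(2*4) = 1.1074
f*(-2.141) = (y-b)^2/(4a) = (-2.141 + 11)^2/(4*4)
= 78.4819/16 = 4.9051


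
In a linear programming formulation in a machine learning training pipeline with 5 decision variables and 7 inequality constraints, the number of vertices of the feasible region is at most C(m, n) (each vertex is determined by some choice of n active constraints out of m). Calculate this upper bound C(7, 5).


Each vertex corresponds to some choice of n active constraints out of m, so the number of vertices is at most C(m, n) = m! / (n!(m-n)!).
m = 7, n = 5
Numerator: 7 * 6 * 5 * 4 * 3
Denominator: 5! = 120
C(7, 5) = 21


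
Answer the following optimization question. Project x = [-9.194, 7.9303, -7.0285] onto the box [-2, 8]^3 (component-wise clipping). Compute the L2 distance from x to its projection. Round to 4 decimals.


Project each component onto [-2, 8].
clip(-9.194) = -2.0, clip(7.9303) = 7.9303, clip(-7.0285) = -2.0
Projection = [-2.0, 7.9303, -2.0]
Squared diffs: [51.7536, 0.0, 25.2858]
Distance = sqrt(77.0394) = 8.7772


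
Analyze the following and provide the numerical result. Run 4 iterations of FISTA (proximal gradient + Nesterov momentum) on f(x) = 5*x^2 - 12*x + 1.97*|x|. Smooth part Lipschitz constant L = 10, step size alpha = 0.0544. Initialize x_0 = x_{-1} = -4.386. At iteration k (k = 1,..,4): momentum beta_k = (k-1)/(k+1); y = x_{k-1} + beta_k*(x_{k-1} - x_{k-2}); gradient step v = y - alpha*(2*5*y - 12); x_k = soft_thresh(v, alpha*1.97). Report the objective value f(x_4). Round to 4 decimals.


FISTA on f(x) = 5*x^2 - 12*x + 1.97*|x|
L = 10, alpha = 0.0544
Iteration 1: beta = 0.0, y = -4.386 + 0.0*(-4.386 + 4.386) = -4.386
  grad(y) = -55.86, v = y - alpha*grad = -1.3472
  prox(v) = soft_thresh(-1.3472, 0.1072) = -1.24
Iteration 2: beta = 0.3333, y = -1.24 + 0.3333*(-1.24 + 4.386) = -0.1914
  grad(y) = -13.914, v = y - alpha*grad = 0.5655
  prox(v) = soft_thresh(0.5655, 0.1072) = 0.4584
Iteration 3: beta = 0.5, y = 0.4584 + 0.5*(0.4584 + 1.24) = 1.3076
  grad(y) = 1.0756, v = y - alpha*grad = 1.249
  prox(v) = soft_thresh(1.249, 0.1072) = 1.1419
Iteration 4: beta = 0.6, y = 1.1419 + 0.6*(1.1419 - 0.4584) = 1.552
  grad(y) = 3.5199, v = y - alpha*grad = 1.3605
  prox(v) = soft_thresh(1.3605, 0.1072) = 1.2533
f(x_4) = 5*1.2533^2 - 12*1.2533 + 1.97*|1.2533| = -4.7167


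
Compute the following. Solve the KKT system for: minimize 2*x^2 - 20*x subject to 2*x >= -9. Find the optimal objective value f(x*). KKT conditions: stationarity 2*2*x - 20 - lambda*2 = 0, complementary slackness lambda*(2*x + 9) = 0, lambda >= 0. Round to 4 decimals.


Step 1: Try lambda = 0 (constraint inactive).
Stationarity: 2*2*x - 20 = 0
x* = 20/(2*2) = 5.0
Check constraint: 2*5.0 = 10.0 >= -9 -- satisfied.
Step 2: Compute optimal value.
f(x*) = 2*5.0^2 - 20*5.0 = -50.0


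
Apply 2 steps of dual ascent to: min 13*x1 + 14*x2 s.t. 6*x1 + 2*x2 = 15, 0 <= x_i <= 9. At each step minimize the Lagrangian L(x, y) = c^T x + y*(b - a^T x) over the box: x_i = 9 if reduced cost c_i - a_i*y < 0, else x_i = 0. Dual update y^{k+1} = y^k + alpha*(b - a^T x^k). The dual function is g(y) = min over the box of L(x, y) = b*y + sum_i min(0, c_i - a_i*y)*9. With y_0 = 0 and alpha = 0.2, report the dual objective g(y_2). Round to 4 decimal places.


Dual ascent for LP: min 13*x1 + 14*x2, 6*x1 + 2*x2 = 15, 0 <= x_i <= 9
Step 1: y^k = 0.0, reduced costs: (13.0, 14.0)
  x^k = (0.0, 0.0), subgradient = b - a^T x = 15.0
  y^{k+1} = 0.0 + 0.2*15.0 = 3.0
Step 2: y^k = 3.0, reduced costs: (-5.0, 8.0)
  x^k = (9.0, 0.0), subgradient = b - a^T x = -39.0
  y^{k+1} = 3.0 + 0.2*-39.0 = -4.8
Dual objective at y_2 = -4.8: reduced costs (41.8, 23.6), box minimizer x = (0.0, 0.0)
g(y_2) = b*y + (c1 - a1*y)*x1 + (c2 - a2*y)*x2 = 15*(-4.8) + 41.8*0.0 + 23.6*0.0 = -72.0 + 0.0 + 0.0 = -72.0


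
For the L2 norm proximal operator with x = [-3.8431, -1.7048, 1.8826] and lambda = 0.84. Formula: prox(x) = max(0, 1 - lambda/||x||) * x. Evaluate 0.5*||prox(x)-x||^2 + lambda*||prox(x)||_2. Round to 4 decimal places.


Step 1: Compute ||x||.
||x|| = 4.6065
Step 2: Compute scaling factor.
scale = max(0, 1 - 0.84/4.6065) = 0.8176
Step 3: prox(x) = [-3.1423, -1.3939, 1.5393]
||prox(x)|| = 3.7665
Step 4: Proximal objective.
0.5*||prox-x||^2 = 0.3528
lambda*||prox|| = 3.1639
Total = 3.5167


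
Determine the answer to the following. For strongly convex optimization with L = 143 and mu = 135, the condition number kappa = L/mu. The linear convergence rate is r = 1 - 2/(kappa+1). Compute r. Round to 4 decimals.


Step 1: Compute the condition number.
kappa = L/mu = 143/135 = 1.0593
Step 2: Compute the convergence rate.
r = 1 - 2/(kappa + 1) = 1 - 2*mu/(L + mu) = (L - mu)/(L + mu) = 8/278 = 0.0288


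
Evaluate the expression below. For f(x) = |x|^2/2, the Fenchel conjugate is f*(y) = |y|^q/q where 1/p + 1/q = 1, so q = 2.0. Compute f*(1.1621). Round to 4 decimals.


The conjugate exponent q satisfies 1/p + 1/q = 1.
p = 2, so q = 2/(2 - 1) = 2.0
|y|^q = 1.1621^2.0 = 1.3505
f*(1.1621) = 1.3505 / 2.0 = 0.6752


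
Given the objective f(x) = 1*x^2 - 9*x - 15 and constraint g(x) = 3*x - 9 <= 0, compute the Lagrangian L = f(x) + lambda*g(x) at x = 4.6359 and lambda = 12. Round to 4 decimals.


Step 1: Evaluate f(x).
f(4.6359) = 1*4.6359^2 - 9*4.6359 - 15 = -35.2315
Step 2: Evaluate g(x).
g(4.6359) = 3*4.6359 - 9 = 4.9077
Step 3: Compute Lagrangian.
L = -35.2315 + 12*4.9077 = 23.6609


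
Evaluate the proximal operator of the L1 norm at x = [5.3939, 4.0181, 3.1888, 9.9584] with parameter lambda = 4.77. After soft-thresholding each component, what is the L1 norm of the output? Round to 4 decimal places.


Soft-thresholding with lambda = 4.77:
prox(5.3939) = sign(5.3939)*max(|5.3939| - 4.77, 0) = 0.6239
prox(4.0181) = sign(4.0181)*max(|4.0181| - 4.77, 0) = 0.0
prox(3.1888) = sign(3.1888)*max(|3.1888| - 4.77, 0) = 0.0
prox(9.9584) = sign(9.9584)*max(|9.9584| - 4.77, 0) = 5.1884
prox(x) = [0.6239, 0.0, 0.0, 5.1884]
||prox(x)||_1 = 0.6239 + 0.0 + 0.0 + 5.1884 = 5.8123


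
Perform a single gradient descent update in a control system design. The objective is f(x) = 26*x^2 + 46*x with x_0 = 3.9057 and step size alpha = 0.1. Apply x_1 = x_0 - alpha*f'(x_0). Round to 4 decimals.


We compute the gradient at x_0 and apply the update.
f'(x) = 52*x + 46
f'(3.9057) = 52*3.9057 + 46 = 249.0964
x_1 = 3.9057 - 0.1*249.0964 = -21.0039


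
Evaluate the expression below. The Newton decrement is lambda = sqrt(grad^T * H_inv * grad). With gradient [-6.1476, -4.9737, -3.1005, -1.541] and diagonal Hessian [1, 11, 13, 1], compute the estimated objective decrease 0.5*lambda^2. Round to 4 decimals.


Step 1: H is diagonal, so H^(-1) * g = [-6.1476, -0.4522, -0.2385, -1.541].
Step 2: g^T H^(-1) g = sum_i g_i^2 / H_ii
  = (-6.1476)^2/1 + (-4.9737)^2/11 + (-3.1005)^2/13 + (-1.541)^2/1
  = 37.793 + 2.2489 + 0.7395 + 2.3747 = 43.156
Step 3: Objective decrease = 0.5 * g^T H^(-1) g = 21.578


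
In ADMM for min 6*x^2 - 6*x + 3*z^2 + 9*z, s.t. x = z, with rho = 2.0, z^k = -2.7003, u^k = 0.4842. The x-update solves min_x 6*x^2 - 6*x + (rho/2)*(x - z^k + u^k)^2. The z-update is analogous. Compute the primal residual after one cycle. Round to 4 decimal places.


ADMM iteration with rho = 2.0, z^k = -2.7003, u^k = 0.4842
Step 1: x-update.
Minimize 6*x^2 - 6*x + (2.0/2)*(x + 2.7003 + 0.4842)^2
FOC: (2*6 + 2.0)*x = 6 + 2.0*(-2.7003 - 0.4842)
x^{k+1} = -0.0264
Step 2: z-update.
Minimize 3*z^2 + 9*z + (2.0/2)*(-0.0264 - z + 0.4842)^2
FOC: (2*3 + 2.0)*z = -9 + 2.0*(-0.0264 + 0.4842)
z^{k+1} = -1.0105
Step 3: u-update.
u^{k+1} = 0.4842 - 0.0264 + 1.0105 = 1.4684
Step 4: Primal residual = |-0.0264 + 1.0105| = 0.9842


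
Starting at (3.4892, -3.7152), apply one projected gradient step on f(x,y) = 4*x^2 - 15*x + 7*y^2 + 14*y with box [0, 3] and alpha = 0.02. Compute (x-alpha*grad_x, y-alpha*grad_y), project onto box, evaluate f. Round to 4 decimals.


Step 1: Compute gradient at (3.4892, -3.7152).
grad_x = 2*4*3.4892 - 15 = 12.9136
grad_y = 2*7*-3.7152 + 14 = -38.0128
Step 2: Gradient step.
x_raw = 3.4892 - 0.02*12.9136 = 3.2309
y_raw = -3.7152 - 0.02*-38.0128 = -2.9549
Step 3: Project onto [0, 3].
x_proj = clip(3.2309) = 3.0
y_proj = clip(-2.9549) = 0.0
Step 4: Evaluate f.
f(3.0, 0.0) = -9.0


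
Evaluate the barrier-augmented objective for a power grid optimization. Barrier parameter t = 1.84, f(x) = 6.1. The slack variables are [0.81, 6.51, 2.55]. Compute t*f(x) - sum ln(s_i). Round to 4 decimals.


Step 1: Compute log-barrier.
ln values: [-0.2107, 1.8733, 0.9361]
phi = -(-0.2107 + 1.8733 + 0.9361) = -2.5987
Step 2: Compute augmented objective.
t*f(x) = 1.84*6.1 = 11.224
Total = 11.224 - 2.5987 = 8.6253


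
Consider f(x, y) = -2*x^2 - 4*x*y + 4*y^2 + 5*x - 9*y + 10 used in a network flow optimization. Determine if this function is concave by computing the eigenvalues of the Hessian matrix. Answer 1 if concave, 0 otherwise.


The Hessian of f(x,y) = -2*x^2 - 4*x*y + 4*y^2 + 5*x - 9*y + 10 is:
H = [[-4, -4], [-4, 8]]
Trace = -4 + 8 = 4
Determinant = -4*8 - (-4)^2 = -48
Discriminant = (4)^2 - 4*-48 = 208.0
Eigenvalues: lambda_1 = -5.2111, lambda_2 = 9.2111
The function is not concave.

0


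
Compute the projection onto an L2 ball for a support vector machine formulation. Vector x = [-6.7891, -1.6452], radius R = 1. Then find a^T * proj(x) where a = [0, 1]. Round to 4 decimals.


Step 1: Compute ||x|| (intermediates to 6 decimals).
||x|| = sqrt((-6.7891)^2 + (-1.6452)^2) = 6.985597
Step 2: Project.
Since ||x|| > R, scale = R/||x|| = 1/6.985597 = 0.143152, proj(x) = scale * x
proj(x) = [-0.971873, -0.235514]
Step 3: Dot product.
a^T * proj(x) = 0*(-0.971873) + 1*(-0.235514) = -0.2355


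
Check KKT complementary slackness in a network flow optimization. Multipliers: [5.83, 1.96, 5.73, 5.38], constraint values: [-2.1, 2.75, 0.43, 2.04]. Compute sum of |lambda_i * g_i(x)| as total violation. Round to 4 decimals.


KKT complementary slackness check:
lambda_1 * g_1 = 5.83 * -2.1 = -12.243
lambda_2 * g_2 = 1.96 * 2.75 = 5.39
lambda_3 * g_3 = 5.73 * 0.43 = 2.4639
lambda_4 * g_4 = 5.38 * 2.04 = 10.9752
Total violation = 12.243 + 5.39 + 2.4639 + 10.9752 = 31.0721


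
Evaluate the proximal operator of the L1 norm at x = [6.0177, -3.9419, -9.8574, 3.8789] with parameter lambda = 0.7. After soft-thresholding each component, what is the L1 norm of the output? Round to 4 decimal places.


Soft-thresholding with lambda = 0.7:
prox(6.0177) = sign(6.0177)*max(|6.0177| - 0.7, 0) = 5.3177
prox(-3.9419) = sign(-3.9419)*max(|-3.9419| - 0.7, 0) = -3.2419
prox(-9.8574) = sign(-9.8574)*max(|-9.8574| - 0.7, 0) = -9.1574
prox(3.8789) = sign(3.8789)*max(|3.8789| - 0.7, 0) = 3.1789
prox(x) = [5.3177, -3.2419, -9.1574, 3.1789]
||prox(x)||_1 = 5.3177 + 3.2419 + 9.1574 + 3.1789 = 20.8959


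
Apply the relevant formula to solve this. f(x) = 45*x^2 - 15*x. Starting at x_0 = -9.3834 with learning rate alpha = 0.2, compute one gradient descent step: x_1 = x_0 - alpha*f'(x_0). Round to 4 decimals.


We compute the gradient at x_0 and apply the update.
f'(x) = 90*x - 15
f'(-9.3834) = 90*-9.3834 - 15 = -859.506
x_1 = -9.3834 - 0.2*-859.506 = 162.5178


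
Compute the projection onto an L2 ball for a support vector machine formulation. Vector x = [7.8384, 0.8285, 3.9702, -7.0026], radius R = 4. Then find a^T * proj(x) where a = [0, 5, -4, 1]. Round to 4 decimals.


Step 1: Compute ||x|| (intermediates to 6 decimals).
||x|| = sqrt(7.8384^2 + 0.8285^2 + 3.9702^2 + (-7.0026)^2) = 11.266136
Step 2: Project.
Since ||x|| > R, scale = R/||x|| = 4/11.266136 = 0.355046, proj(x) = scale * x
proj(x) = [2.782993, 0.294156, 1.409604, -2.486245]
Step 3: Dot product.
a^T * proj(x) = 0*2.782993 + 5*0.294156 - 4*1.409604 + 1*(-2.486245) = -6.6539


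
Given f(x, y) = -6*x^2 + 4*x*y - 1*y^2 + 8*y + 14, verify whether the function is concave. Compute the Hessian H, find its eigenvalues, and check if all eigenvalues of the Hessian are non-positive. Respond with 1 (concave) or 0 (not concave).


The Hessian of f(x,y) = -6*x^2 + 4*x*y - 1*y^2 + 8*y + 14 is:
H = [[-12, 4], [4, -2]]
Trace = -12 - 2 = -14
Determinant = -12*-2 - (4)^2 = 8
Discriminant = (-14)^2 - 4*8 = 164.0
Eigenvalues: lambda_1 = -13.4031, lambda_2 = -0.5969
The function is concave.

1


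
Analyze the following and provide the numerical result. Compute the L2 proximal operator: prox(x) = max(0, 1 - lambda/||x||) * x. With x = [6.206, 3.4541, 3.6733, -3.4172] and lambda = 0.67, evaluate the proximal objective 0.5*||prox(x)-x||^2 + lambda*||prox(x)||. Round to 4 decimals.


Step 1: Compute ||x||.
||x|| = 8.6957
Step 2: Compute scaling factor.
scale = max(0, 1 - 0.67/8.6957) = 0.923
Step 3: prox(x) = [5.7278, 3.188, 3.3903, -3.1539]
||prox(x)|| = 8.0257
Step 4: Proximal objective.
0.5*||prox-x||^2 = 0.2245
lambda*||prox|| = 5.3772
Total = 5.6017


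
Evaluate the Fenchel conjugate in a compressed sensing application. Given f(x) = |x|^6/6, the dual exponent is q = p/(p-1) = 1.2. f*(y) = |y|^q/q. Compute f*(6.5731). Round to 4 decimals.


The conjugate exponent q satisfies 1/p + 1/q = 1.
p = 6, so q = 6/(6 - 1) = 1.2
|y|^q = 6.5731^1.2 = 9.5791
f*(6.5731) = 9.5791 / 1.2 = 7.9826


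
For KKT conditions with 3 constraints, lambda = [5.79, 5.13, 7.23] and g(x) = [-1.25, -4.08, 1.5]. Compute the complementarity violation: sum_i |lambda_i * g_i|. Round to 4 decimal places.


KKT complementary slackness check:
lambda_1 * g_1 = 5.79 * -1.25 = -7.2375
lambda_2 * g_2 = 5.13 * -4.08 = -20.9304
lambda_3 * g_3 = 7.23 * 1.5 = 10.845
Total violation = 7.2375 + 20.9304 + 10.845 = 39.0129


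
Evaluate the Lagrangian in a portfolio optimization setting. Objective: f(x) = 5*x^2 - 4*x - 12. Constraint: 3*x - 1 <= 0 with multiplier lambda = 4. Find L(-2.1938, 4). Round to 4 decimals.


Step 1: Evaluate f(x).
f(-2.1938) = 5*(-2.1938)^2 - 4*(-2.1938) - 12 = 20.839
Step 2: Evaluate g(x).
g(-2.1938) = 3*-2.1938 - 1 = -7.5814
Step 3: Compute Lagrangian.
L = 20.839 + 4*-7.5814 = -9.4866


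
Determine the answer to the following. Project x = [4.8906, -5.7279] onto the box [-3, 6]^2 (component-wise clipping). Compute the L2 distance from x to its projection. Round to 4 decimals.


Project each component onto [-3, 6].
clip(4.8906) = 4.8906, clip(-5.7279) = -3.0
Projection = [4.8906, -3.0]
Squared diffs: [0.0, 7.4414]
Distance = sqrt(7.4414) = 2.7279


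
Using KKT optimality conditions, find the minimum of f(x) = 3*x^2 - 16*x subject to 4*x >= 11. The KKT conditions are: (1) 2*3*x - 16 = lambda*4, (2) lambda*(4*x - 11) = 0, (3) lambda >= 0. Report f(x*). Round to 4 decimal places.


Step 1: Try lambda = 0 (constraint inactive).
x_unc = 16/(2*3) = 2.6667
Check: 4*2.6667 = 10.6668 < 11 -- violated!
Step 2: Constraint must be active: 4*x = 11
x* = 11/4 = 2.75
lambda = (2*3*2.75 - 16)/4 = 0.125
Step 3: Compute optimal value.
f(x*) = 3*2.75^2 - 16*2.75 = -21.3125


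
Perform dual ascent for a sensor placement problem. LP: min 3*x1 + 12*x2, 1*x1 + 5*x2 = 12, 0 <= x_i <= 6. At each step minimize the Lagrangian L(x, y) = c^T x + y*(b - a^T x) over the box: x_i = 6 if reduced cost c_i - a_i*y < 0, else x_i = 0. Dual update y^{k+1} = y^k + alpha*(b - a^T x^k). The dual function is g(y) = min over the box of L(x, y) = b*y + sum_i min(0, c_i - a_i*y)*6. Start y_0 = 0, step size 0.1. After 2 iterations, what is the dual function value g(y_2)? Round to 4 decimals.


Dual ascent for LP: min 3*x1 + 12*x2, 1*x1 + 5*x2 = 12, 0 <= x_i <= 6
Step 1: y^k = 0.0, reduced costs: (3.0, 12.0)
  x^k = (0.0, 0.0), subgradient = b - a^T x = 12.0
  y^{k+1} = 0.0 + 0.1*12.0 = 1.2
Step 2: y^k = 1.2, reduced costs: (1.8, 6.0)
  x^k = (0.0, 0.0), subgradient = b - a^T x = 12.0
  y^{k+1} = 1.2 + 0.1*12.0 = 2.4
Dual objective at y_2 = 2.4: reduced costs (0.6, 0.0), box minimizer x = (0.0, 0.0)
g(y_2) = b*y + (c1 - a1*y)*x1 + (c2 - a2*y)*x2 = 12*2.4 + 0.6*0.0 + 0.0*0.0 = 28.8 + 0.0 + 0.0 = 28.8


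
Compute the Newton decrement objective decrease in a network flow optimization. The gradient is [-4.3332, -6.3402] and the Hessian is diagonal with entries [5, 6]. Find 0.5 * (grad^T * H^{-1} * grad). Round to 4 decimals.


Step 1: H is diagonal, so H^(-1) * g = [-0.8666, -1.0567].
Step 2: g^T H^(-1) g = sum_i g_i^2 / H_ii
  = (-4.3332)^2/5 + (-6.3402)^2/6
  = 3.7553 + 6.6997 = 10.455
Step 3: Objective decrease = 0.5 * g^T H^(-1) g = 5.2275


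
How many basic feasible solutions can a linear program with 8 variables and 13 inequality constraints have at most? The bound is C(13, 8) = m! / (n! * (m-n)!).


Each vertex corresponds to some choice of n active constraints out of m, so the number of vertices is at most C(m, n) = m! / (n!(m-n)!).
m = 13, n = 8
Numerator: 13 * 12 * 11 * 10 * 9 * 8 * 7 * 6
Denominator: 8! = 40320
C(13, 8) = 1287


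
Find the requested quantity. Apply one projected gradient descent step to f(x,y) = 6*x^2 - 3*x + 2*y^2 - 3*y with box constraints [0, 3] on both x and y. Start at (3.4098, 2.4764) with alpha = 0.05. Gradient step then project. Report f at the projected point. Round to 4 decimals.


Step 1: Compute gradient at (3.4098, 2.4764).
grad_x = 2*6*3.4098 - 3 = 37.9176
grad_y = 2*2*2.4764 - 3 = 6.9056
Step 2: Gradient step.
x_raw = 3.4098 - 0.05*37.9176 = 1.5139
y_raw = 2.4764 - 0.05*6.9056 = 2.1311
Step 3: Project onto [0, 3].
x_proj = clip(1.5139) = 1.5139
y_proj = clip(2.1311) = 2.1311
Step 4: Evaluate f.
f(1.5139, 2.1311) = 11.8999


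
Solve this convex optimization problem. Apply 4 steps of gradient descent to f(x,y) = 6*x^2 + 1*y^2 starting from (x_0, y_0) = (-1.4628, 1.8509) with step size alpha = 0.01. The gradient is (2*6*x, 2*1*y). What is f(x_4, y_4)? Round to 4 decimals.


Gradient descent on f(x,y) = 6*x^2 + 1*y^2.
Starting point: (-1.4628, 1.8509), alpha = 0.01
Step 1: grad_x = 2*6*-1.4628 = -17.5536, grad_y = 2*1*1.8509 = 3.7018
  x_1 = -1.4628 - 0.01*-17.5536 = -1.2873
  y_1 = 1.8509 - 0.01*3.7018 = 1.8139
Step 2: grad_x = 2*6*-1.2873 = -15.4472, grad_y = 2*1*1.8139 = 3.6278
  x_2 = -1.2873 - 0.01*-15.4472 = -1.1328
  y_2 = 1.8139 - 0.01*3.6278 = 1.7776
Step 3: grad_x = 2*6*-1.1328 = -13.5935, grad_y = 2*1*1.7776 = 3.5552
  x_3 = -1.1328 - 0.01*-13.5935 = -0.9969
  y_3 = 1.7776 - 0.01*3.5552 = 1.7421
Step 4: grad_x = 2*6*-0.9969 = -11.9623, grad_y = 2*1*1.7421 = 3.4841
  x_4 = -0.9969 - 0.01*-11.9623 = -0.8772
  y_4 = 1.7421 - 0.01*3.4841 = 1.7072
f(-0.8772, 1.7072) = 6*(-0.8772)^2 + 1*1.7072^2 = 7.5318


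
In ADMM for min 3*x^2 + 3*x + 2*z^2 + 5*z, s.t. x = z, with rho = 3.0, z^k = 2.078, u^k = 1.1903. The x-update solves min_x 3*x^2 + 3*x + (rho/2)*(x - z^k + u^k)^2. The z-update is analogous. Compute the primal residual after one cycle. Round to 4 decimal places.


ADMM iteration with rho = 3.0, z^k = 2.078, u^k = 1.1903
Step 1: x-update.
Minimize 3*x^2 + 3*x + (3.0/2)*(x - 2.078 + 1.1903)^2
FOC: (2*3 + 3.0)*x = -3 + 3.0*(2.078 - 1.1903)
x^{k+1} = -0.0374
Step 2: z-update.
Minimize 2*z^2 + 5*z + (3.0/2)*(-0.0374 - z + 1.1903)^2
FOC: (2*2 + 3.0)*z = -5 + 3.0*(-0.0374 + 1.1903)
z^{k+1} = -0.2202
Step 3: u-update.
u^{k+1} = 1.1903 - 0.0374 + 0.2202 = 1.3731
Step 4: Primal residual = |-0.0374 + 0.2202| = 0.1828


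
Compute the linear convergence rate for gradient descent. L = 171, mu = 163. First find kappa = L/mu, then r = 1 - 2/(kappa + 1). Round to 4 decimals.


Step 1: Compute the condition number.
kappa = L/mu = 171/163 = 1.0491
Step 2: Compute the convergence rate.
r = 1 - 2/(kappa + 1) = 1 - 2*mu/(L + mu) = (L - mu)/(L + mu) = 8/334 = 0.024


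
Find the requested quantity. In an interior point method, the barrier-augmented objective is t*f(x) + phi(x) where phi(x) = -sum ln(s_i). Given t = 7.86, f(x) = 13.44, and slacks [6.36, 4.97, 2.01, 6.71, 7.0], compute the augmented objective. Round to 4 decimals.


Step 1: Compute log-barrier.
ln values: [1.85, 1.6034, 0.6981, 1.9036, 1.9459]
phi = -(1.85 + 1.6034 + 0.6981 + 1.9036 + 1.9459) = -8.0011
Step 2: Compute augmented objective.
t*f(x) = 7.86*13.44 = 105.6384
Total = 105.6384 - 8.0011 = 97.6373


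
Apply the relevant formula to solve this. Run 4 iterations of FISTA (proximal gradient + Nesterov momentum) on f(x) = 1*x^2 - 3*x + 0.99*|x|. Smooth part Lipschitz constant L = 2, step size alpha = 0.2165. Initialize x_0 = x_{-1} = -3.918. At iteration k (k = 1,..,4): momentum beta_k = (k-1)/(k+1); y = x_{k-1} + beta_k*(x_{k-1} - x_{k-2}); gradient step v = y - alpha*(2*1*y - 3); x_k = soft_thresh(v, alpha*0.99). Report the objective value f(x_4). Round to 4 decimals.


FISTA on f(x) = 1*x^2 - 3*x + 0.99*|x|
L = 2, alpha = 0.2165
Iteration 1: beta = 0.0, y = -3.918 + 0.0*(-3.918 + 3.918) = -3.918
  grad(y) = -10.836, v = y - alpha*grad = -1.572
  prox(v) = soft_thresh(-1.572, 0.2143) = -1.3577
Iteration 2: beta = 0.3333, y = -1.3577 + 0.3333*(-1.3577 + 3.918) = -0.5042
  grad(y) = -4.0085, v = y - alpha*grad = 0.3636
  prox(v) = soft_thresh(0.3636, 0.2143) = 0.1493
Iteration 3: beta = 0.5, y = 0.1493 + 0.5*(0.1493 + 1.3577) = 0.9027
  grad(y) = -1.1945, v = y - alpha*grad = 1.1614
  prox(v) = soft_thresh(1.1614, 0.2143) = 0.947
Iteration 4: beta = 0.6, y = 0.947 + 0.6*(0.947 - 0.1493) = 1.4257
  grad(y) = -0.1487, v = y - alpha*grad = 1.4579
  prox(v) = soft_thresh(1.4579, 0.2143) = 1.2435
f(x_4) = 1*1.2435^2 - 3*1.2435 + 0.99*|1.2435| = -0.9531


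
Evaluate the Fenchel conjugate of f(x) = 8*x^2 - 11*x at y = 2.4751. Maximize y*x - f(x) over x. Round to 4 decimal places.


f*(y) = sup_x {y*x - a*x^2 - b*x} = sup_x {(y-b)*x - a*x^2}
FOC: (y - b) - 2a*x = 0 => x* = (y - b)/(2a)
x* = (2.4751 + 11)/(2*8) = 0.8422
f*(2.4751) = (y-b)^2/(4a) = (2.4751 + 11)^2/(4*8)
= 181.5783/32 = 5.6743


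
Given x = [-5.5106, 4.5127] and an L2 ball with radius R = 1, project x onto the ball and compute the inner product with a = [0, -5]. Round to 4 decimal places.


Step 1: Compute ||x|| (intermediates to 6 decimals).
||x|| = sqrt((-5.5106)^2 + 4.5127^2) = 7.122582
Step 2: Project.
Since ||x|| > R, scale = R/||x|| = 1/7.122582 = 0.140399, proj(x) = scale * x
proj(x) = [-0.773683, 0.633579]
Step 3: Dot product.
a^T * proj(x) = 0*(-0.773683) - 5*0.633579 = -3.1679


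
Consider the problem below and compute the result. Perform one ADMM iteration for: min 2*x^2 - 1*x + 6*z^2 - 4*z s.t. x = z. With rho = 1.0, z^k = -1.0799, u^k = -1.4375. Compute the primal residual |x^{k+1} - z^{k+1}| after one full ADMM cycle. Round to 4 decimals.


ADMM iteration with rho = 1.0, z^k = -1.0799, u^k = -1.4375
Step 1: x-update.
Minimize 2*x^2 - 1*x + (1.0/2)*(x + 1.0799 - 1.4375)^2
FOC: (2*2 + 1.0)*x = 1 + 1.0*(-1.0799 + 1.4375)
x^{k+1} = 0.2715
Step 2: z-update.
Minimize 6*z^2 - 4*z + (1.0/2)*(0.2715 - z - 1.4375)^2
FOC: (2*6 + 1.0)*z = 4 + 1.0*(0.2715 - 1.4375)
z^{k+1} = 0.218
Step 3: u-update.
u^{k+1} = -1.4375 + 0.2715 - 0.218 = -1.384
Step 4: Primal residual = |0.2715 - 0.218| = 0.0535


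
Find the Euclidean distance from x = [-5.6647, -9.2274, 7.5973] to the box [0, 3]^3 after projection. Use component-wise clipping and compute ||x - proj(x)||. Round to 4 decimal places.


Project each component onto [0, 3].
clip(-5.6647) = 0.0, clip(-9.2274) = 0.0, clip(7.5973) = 3.0
Projection = [0.0, 0.0, 3.0]
Squared diffs: [32.0888, 85.1449, 21.1352]
Distance = sqrt(138.3689) = 11.763


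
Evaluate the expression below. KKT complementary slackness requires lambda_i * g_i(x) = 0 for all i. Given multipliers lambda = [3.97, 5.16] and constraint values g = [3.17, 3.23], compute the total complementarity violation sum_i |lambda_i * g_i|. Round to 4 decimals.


KKT complementary slackness check:
lambda_1 * g_1 = 3.97 * 3.17 = 12.5849
lambda_2 * g_2 = 5.16 * 3.23 = 16.6668
Total violation = 12.5849 + 16.6668 = 29.2517


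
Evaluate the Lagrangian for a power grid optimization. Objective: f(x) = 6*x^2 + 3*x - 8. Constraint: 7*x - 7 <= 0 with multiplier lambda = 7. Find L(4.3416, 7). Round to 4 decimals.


Step 1: Evaluate f(x).
f(4.3416) = 6*4.3416^2 + 3*4.3416 - 8 = 118.1217
Step 2: Evaluate g(x).
g(4.3416) = 7*4.3416 - 7 = 23.3912
Step 3: Compute Lagrangian.
L = 118.1217 + 7*23.3912 = 281.8601


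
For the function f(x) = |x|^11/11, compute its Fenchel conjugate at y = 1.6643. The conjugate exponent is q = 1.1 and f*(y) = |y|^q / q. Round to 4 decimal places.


The conjugate exponent q satisfies 1/p + 1/q = 1.
p = 11, so q = 11/(11 - 1) = 1.1
|y|^q = 1.6643^1.1 = 1.7513
f*(1.6643) = 1.7513 / 1.1 = 1.5921


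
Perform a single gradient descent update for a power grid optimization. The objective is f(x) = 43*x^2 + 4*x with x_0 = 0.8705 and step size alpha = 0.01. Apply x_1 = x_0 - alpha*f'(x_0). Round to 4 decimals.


We compute the gradient at x_0 and apply the update.
f'(x) = 86*x + 4
f'(0.8705) = 86*0.8705 + 4 = 78.863
x_1 = 0.8705 - 0.01*78.863 = 0.0819


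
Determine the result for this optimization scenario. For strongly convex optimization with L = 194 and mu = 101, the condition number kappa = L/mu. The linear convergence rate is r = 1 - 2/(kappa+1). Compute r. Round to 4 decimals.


Step 1: Compute the condition number.
kappa = L/mu = 194/101 = 1.9208
Step 2: Compute the convergence rate.
r = 1 - 2/(kappa + 1) = 1 - 2*mu/(L + mu) = (L - mu)/(L + mu) = 93/295 = 0.3153


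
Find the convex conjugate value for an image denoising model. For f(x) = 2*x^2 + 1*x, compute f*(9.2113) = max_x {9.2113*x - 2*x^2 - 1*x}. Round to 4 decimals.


f*(y) = sup_x {y*x - a*x^2 - b*x} = sup_x {(y-b)*x - a*x^2}
FOC: (y - b) - 2a*x = 0 => x* = (y - b)/(2a)
x* = (9.2113 - 1)/(2*2) = 2.0528
f*(9.2113) = (y-b)^2/(4a) = (9.2113 - 1)^2/(4*2)
= 67.4254/8 = 8.4282


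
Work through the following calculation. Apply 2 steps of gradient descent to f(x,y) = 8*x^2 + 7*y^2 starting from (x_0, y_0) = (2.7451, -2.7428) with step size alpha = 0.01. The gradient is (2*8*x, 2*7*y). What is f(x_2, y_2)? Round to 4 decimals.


Gradient descent on f(x,y) = 8*x^2 + 7*y^2.
Starting point: (2.7451, -2.7428), alpha = 0.01
Step 1: grad_x = 2*8*2.7451 = 43.9216, grad_y = 2*7*-2.7428 = -38.3992
  x_1 = 2.7451 - 0.01*43.9216 = 2.3059
  y_1 = -2.7428 - 0.01*-38.3992 = -2.3588
Step 2: grad_x = 2*8*2.3059 = 36.8941, grad_y = 2*7*-2.3588 = -33.0233
  x_2 = 2.3059 - 0.01*36.8941 = 1.9369
  y_2 = -2.3588 - 0.01*-33.0233 = -2.0286
f(1.9369, -2.0286) = 8*1.9369^2 + 7*(-2.0286)^2 = 58.8198


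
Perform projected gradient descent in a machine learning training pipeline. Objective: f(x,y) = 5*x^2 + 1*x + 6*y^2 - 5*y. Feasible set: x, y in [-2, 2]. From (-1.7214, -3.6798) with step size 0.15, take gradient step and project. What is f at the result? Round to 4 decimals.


Step 1: Compute gradient at (-1.7214, -3.6798).
grad_x = 2*5*-1.7214 + 1 = -16.214
grad_y = 2*6*-3.6798 - 5 = -49.1576
Step 2: Gradient step.
x_raw = -1.7214 - 0.15*-16.214 = 0.7107
y_raw = -3.6798 - 0.15*-49.1576 = 3.6938
Step 3: Project onto [-2, 2].
x_proj = clip(0.7107) = 0.7107
y_proj = clip(3.6938) = 2.0
Step 4: Evaluate f.
f(0.7107, 2.0) = 17.2362


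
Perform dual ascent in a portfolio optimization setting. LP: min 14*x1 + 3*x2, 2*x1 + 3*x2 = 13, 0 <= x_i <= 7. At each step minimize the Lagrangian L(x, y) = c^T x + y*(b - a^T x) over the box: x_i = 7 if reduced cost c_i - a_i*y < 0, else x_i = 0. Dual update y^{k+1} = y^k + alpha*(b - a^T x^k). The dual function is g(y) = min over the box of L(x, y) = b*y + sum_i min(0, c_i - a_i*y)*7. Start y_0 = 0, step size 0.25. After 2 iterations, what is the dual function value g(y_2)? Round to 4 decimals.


Dual ascent for LP: min 14*x1 + 3*x2, 2*x1 + 3*x2 = 13, 0 <= x_i <= 7
Step 1: y^k = 0.0, reduced costs: (14.0, 3.0)
  x^k = (0.0, 0.0), subgradient = b - a^T x = 13.0
  y^{k+1} = 0.0 + 0.25*13.0 = 3.25
Step 2: y^k = 3.25, reduced costs: (7.5, -6.75)
  x^k = (0.0, 7.0), subgradient = b - a^T x = -8.0
  y^{k+1} = 3.25 + 0.25*-8.0 = 1.25
Dual objective at y_2 = 1.25: reduced costs (11.5, -0.75), box minimizer x = (0.0, 7.0)
g(y_2) = b*y + (c1 - a1*y)*x1 + (c2 - a2*y)*x2 = 13*1.25 + 11.5*0.0 + (-0.75)*7.0 = 16.25 + 0.0 - 5.25 = 11.0
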